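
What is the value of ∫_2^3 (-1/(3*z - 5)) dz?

-2*log(2)/3

An antiderivative is F(z) = -log(3*z - 5)/3.
Then F(3) - F(2) = (-2*log(2)/3) - (0) = -2*log(2)/3.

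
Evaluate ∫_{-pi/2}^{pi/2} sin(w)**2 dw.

Use the identity sin^2(w) = (1 - cos(2*w))/2.
An antiderivative is F(w) = w/2 - sin(2*w)/4.
Then F(pi/2) - F(-pi/2) = (pi/4) - (-pi/4) = pi/2.

pi/2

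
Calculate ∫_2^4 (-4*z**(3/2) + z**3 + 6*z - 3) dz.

By the power rule, an antiderivative is F(z) = -8*z**(5/2)/5 + z**4/4 + 3*z**2 - 3*z.
Then F(4) - F(2) = (244/5) - (10 - 32*sqrt(2)/5) = 32*sqrt(2)/5 + 194/5.

32*sqrt(2)/5 + 194/5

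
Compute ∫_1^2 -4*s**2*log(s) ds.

28/9 - 32*log(2)/3

Integrate by parts once (u = ln s, dv = -4*s**2 ds).
An antiderivative is F(s) = -4*s**3*(3*log(s) - 1)/9.
Then F(2) - F(1) = (32/9 - 32*log(2)/3) - (4/9) = 28/9 - 32*log(2)/3.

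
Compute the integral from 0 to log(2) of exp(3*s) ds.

Let u = exp(s), so du = exp(s) ds. When s = 0, u = 1; when s = log(2), u = 2.
The integral becomes ∫ u**2 du from 1 to 2, with antiderivative u**3/3.
Back in s: F(s) = exp(3*s)/3.
Then F(log(2)) - F(0) = (8/3) - (1/3) = 7/3.

7/3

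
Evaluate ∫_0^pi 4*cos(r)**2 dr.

2*pi

Use the identity cos^2(r) = (1 + cos(2*r))/2.
An antiderivative is F(r) = 2*r + sin(2*r).
Then F(pi) - F(0) = (2*pi) - (0) = 2*pi.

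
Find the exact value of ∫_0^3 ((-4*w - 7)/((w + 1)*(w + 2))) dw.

-5*log(2) - log(5)

Factor the denominator: w**2 + 3*w + 2 = (w + 2)(w + 1).
Partial fractions: (-4*w - 7)/((w + 1)*(w + 2)) = -1/(w + 2) - 3/(w + 1).
An antiderivative is F(w) = -3*log(w + 1) - log(w + 2).
Then F(3) - F(0) = (-6*log(2) - log(5)) - (-log(2)) = -5*log(2) - log(5).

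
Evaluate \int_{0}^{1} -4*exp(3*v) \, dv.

4/3 - 4*exp(3)/3

An antiderivative is F(v) = -4*exp(3*v)/3.
Then F(1) - F(0) = (-4*exp(3)/3) - (-4/3) = 4/3 - 4*exp(3)/3.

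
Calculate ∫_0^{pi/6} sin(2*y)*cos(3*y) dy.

Use the identity sin(2*y)cos(3*y) = [sin(5*y) + sin(-y)]/2.
An antiderivative is F(y) = cos(y)/2 - cos(5*y)/10.
Then F(pi/6) - F(0) = (3*sqrt(3)/10) - (2/5) = -2/5 + 3*sqrt(3)/10.

-2/5 + 3*sqrt(3)/10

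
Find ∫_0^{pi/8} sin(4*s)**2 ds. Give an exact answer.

pi/16

Use the identity sin^2(4*s) = (1 - cos(8*s))/2.
An antiderivative is F(s) = s/2 - sin(8*s)/16.
Then F(pi/8) - F(0) = (pi/16) - (0) = pi/16.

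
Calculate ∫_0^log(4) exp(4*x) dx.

255/4

Let u = exp(x), so du = exp(x) dx. When x = 0, u = 1; when x = log(4), u = 4.
The integral becomes ∫ u**3 du from 1 to 4, with antiderivative u**4/4.
Back in x: F(x) = exp(4*x)/4.
Then F(log(4)) - F(0) = (64) - (1/4) = 255/4.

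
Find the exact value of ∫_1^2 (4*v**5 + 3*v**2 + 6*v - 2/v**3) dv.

229/4

By the power rule, an antiderivative is F(v) = 2*v**6/3 + v**3 + 3*v**2 + v**(-2).
Then F(2) - F(1) = (755/12) - (17/3) = 229/4.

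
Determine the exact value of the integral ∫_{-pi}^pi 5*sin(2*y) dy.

An antiderivative is F(y) = -5*cos(2*y)/2.
Then F(pi) - F(-pi) = (-5/2) - (-5/2) = 0.

0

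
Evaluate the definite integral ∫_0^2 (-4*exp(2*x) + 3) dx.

8 - 2*exp(4)

An antiderivative is F(x) = -2*exp(2*x) + 3*x.
Then F(2) - F(0) = (6 - 2*exp(4)) - (-2) = 8 - 2*exp(4).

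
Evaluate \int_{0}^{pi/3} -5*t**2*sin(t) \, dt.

-5*sqrt(3)*pi/3 + 5*pi**2/18 + 5

Integrate by parts twice (u = t^2, dv = -5*sin(t) dt).
An antiderivative is F(t) = 5*t**2*cos(t) - 10*t*sin(t) - 10*cos(t).
Then F(pi/3) - F(0) = (-5*sqrt(3)*pi/3 - 5 + 5*pi**2/18) - (-10) = -5*sqrt(3)*pi/3 + 5*pi**2/18 + 5.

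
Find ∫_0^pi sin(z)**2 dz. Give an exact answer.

pi/2

Use the identity sin^2(z) = (1 - cos(2*z))/2.
An antiderivative is F(z) = z/2 - sin(2*z)/4.
Then F(pi) - F(0) = (pi/2) - (0) = pi/2.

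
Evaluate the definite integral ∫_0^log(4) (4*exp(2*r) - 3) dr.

30 - 6*log(2)

An antiderivative is F(r) = 2*exp(2*r) - 3*r.
Then F(log(4)) - F(0) = (32 - log(64)) - (2) = 30 - 6*log(2).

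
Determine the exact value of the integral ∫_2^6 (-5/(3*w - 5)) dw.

-5*log(13)/3

An antiderivative is F(w) = -5*log(3*w - 5)/3.
Then F(6) - F(2) = (-5*log(13)/3) - (0) = -5*log(13)/3.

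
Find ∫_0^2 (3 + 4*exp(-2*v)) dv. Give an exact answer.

8 - 2*exp(-4)

An antiderivative is F(v) = 3*v - 2*exp(-2*v).
Then F(2) - F(0) = (6 - 2*exp(-4)) - (-2) = 8 - 2*exp(-4).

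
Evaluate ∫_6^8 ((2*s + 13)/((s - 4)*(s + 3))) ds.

log(72/11)

Factor the denominator: s**2 - s - 12 = (s + 3)(s - 4).
Partial fractions: (2*s + 13)/((s - 4)*(s + 3)) = -1/(s + 3) + 3/(s - 4).
An antiderivative is F(s) = 3*log(s - 4) - log(s + 3).
Then F(8) - F(6) = (log(64/11)) - (log(8/9)) = log(72/11).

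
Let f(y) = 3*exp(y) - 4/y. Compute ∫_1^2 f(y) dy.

An antiderivative is F(y) = 3*exp(y) - 4*log(y).
Then F(2) - F(1) = (-log(16) + 3*exp(2)) - (3*exp(1)) = -3*exp(1) - log(16) + 3*exp(2).

-3*exp(1) - log(16) + 3*exp(2)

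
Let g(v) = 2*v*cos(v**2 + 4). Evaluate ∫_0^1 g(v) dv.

Let u = v**2 + 4, so du = 2*v dv. When v = 0, u = 4; when v = 1, u = 5.
The integral becomes ∫ cos(u) du from 4 to 5, with antiderivative sin(u).
Back in v: F(v) = sin(v**2 + 4).
Then F(1) - F(0) = (sin(5)) - (sin(4)) = sin(5) - sin(4).

sin(5) - sin(4)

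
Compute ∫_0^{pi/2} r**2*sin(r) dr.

Integrate by parts twice (u = r^2, dv = sin(r) dr).
An antiderivative is F(r) = -r**2*cos(r) + 2*r*sin(r) + 2*cos(r).
Then F(pi/2) - F(0) = (pi) - (2) = -2 + pi.

-2 + pi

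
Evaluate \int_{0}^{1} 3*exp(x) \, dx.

An antiderivative is F(x) = 3*exp(x).
Then F(1) - F(0) = (3*E) - (3) = -3 + 3*E.

-3 + 3*E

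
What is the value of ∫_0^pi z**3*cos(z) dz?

Integrate by parts 3 times (u = z^3, dv = cos(z) dz).
An antiderivative is F(z) = z**3*sin(z) + 3*z**2*cos(z) - 6*z*sin(z) - 6*cos(z).
Then F(pi) - F(0) = (6 - 3*pi**2) - (-6) = 12 - 3*pi**2.

12 - 3*pi**2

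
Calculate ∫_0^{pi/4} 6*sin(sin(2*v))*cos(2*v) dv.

Let u = sin(2*v), so du = 2*cos(2*v) dv. When v = 0, u = 0; when v = pi/4, u = 1.
The integral becomes 3·∫ sin(u) du from 0 to 1, with antiderivative -3*cos(u).
Back in v: F(v) = -3*cos(sin(2*v)).
Then F(pi/4) - F(0) = (-3*cos(1)) - (-3) = 3 - 3*cos(1).

3 - 3*cos(1)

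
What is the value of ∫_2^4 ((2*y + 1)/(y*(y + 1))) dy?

Factor the denominator: y**2 + y = (y + 1)y.
Partial fractions: (2*y + 1)/(y*(y + 1)) = 1/(y + 1) + 1/y.
An antiderivative is F(y) = log(y) + log(y + 1).
Then F(4) - F(2) = (log(20)) - (log(6)) = log(10/3).

log(10/3)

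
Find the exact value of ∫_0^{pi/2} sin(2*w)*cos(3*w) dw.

-2/5

Use the identity sin(2*w)cos(3*w) = [sin(5*w) + sin(-w)]/2.
An antiderivative is F(w) = cos(w)/2 - cos(5*w)/10.
Then F(pi/2) - F(0) = (0) - (2/5) = -2/5.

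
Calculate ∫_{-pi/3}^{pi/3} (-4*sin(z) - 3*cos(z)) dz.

-3*sqrt(3)

An antiderivative is F(z) = -3*sin(z) + 4*cos(z).
Then F(pi/3) - F(-pi/3) = (2 - 3*sqrt(3)/2) - (2 + 3*sqrt(3)/2) = -3*sqrt(3).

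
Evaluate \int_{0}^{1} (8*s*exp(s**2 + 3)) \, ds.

-4*(1 - exp(1))*exp(3)

Let u = s**2 + 3, so du = 2*s ds. When s = 0, u = 3; when s = 1, u = 4.
The integral becomes 4·∫ exp(u) du from 3 to 4, with antiderivative 4*exp(u).
Back in s: F(s) = 4*exp(s**2 + 3).
Then F(1) - F(0) = (4*exp(4)) - (4*exp(3)) = -4*(1 - exp(1))*exp(3).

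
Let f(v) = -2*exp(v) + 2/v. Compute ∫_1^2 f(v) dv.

An antiderivative is F(v) = -2*exp(v) + 2*log(v).
Then F(2) - F(1) = (-2*exp(2) + 2*log(2)) - (-2*exp(1)) = -2*exp(2) + 2*log(2) + 2*exp(1).

-2*exp(2) + 2*log(2) + 2*exp(1)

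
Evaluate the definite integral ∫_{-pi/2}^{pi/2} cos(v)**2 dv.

pi/2

Use the identity cos^2(v) = (1 + cos(2*v))/2.
An antiderivative is F(v) = v/2 + sin(2*v)/4.
Then F(pi/2) - F(-pi/2) = (pi/4) - (-pi/4) = pi/2.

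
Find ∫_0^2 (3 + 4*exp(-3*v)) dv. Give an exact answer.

22/3 - 4*exp(-6)/3

An antiderivative is F(v) = 3*v - 4*exp(-3*v)/3.
Then F(2) - F(0) = (6 - 4*exp(-6)/3) - (-4/3) = 22/3 - 4*exp(-6)/3.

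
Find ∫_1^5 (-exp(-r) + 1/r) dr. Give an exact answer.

-exp(-1) + exp(-5) + log(5)

An antiderivative is F(r) = log(r) + exp(-r).
Then F(5) - F(1) = (exp(-5) + log(5)) - (exp(-1)) = -exp(-1) + exp(-5) + log(5).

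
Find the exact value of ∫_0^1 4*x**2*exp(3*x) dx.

Integrate by parts twice (u = x^2, dv = 4*exp(3*x) dx).
An antiderivative is F(x) = (36*x**2 - 24*x + 8)*exp(3*x)/27.
Then F(1) - F(0) = (20*exp(3)/27) - (8/27) = -8/27 + 20*exp(3)/27.

-8/27 + 20*exp(3)/27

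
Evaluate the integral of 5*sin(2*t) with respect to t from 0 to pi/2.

5

An antiderivative is F(t) = -5*cos(2*t)/2.
Then F(pi/2) - F(0) = (5/2) - (-5/2) = 5.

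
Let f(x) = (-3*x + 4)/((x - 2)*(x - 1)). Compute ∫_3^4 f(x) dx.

Factor the denominator: x**2 - 3*x + 2 = (x - 1)(x - 2).
Partial fractions: (-3*x + 4)/((x - 2)*(x - 1)) = -1/(x - 1) - 2/(x - 2).
An antiderivative is F(x) = -2*log(x - 2) - log(x - 1).
Then F(4) - F(3) = (-log(12)) - (-log(2)) = -log(6).

-log(6)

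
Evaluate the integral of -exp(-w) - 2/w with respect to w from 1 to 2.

-2*log(2) - exp(-1) + exp(-2)

An antiderivative is F(w) = -2*log(w) + exp(-w).
Then F(2) - F(1) = (-2*log(2) + exp(-2)) - (exp(-1)) = -2*log(2) - exp(-1) + exp(-2).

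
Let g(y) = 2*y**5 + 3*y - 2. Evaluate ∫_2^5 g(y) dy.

10425/2

By the power rule, an antiderivative is F(y) = y**6/3 + 3*y**2/2 - 2*y.
Then F(5) - F(2) = (31415/6) - (70/3) = 10425/2.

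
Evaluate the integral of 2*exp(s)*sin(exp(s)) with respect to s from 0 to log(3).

2*cos(1) - 2*cos(3)

Let u = exp(s), so du = exp(s) ds. When s = 0, u = 1; when s = log(3), u = 3.
The integral becomes 2·∫ sin(u) du from 1 to 3, with antiderivative -2*cos(u).
Back in s: F(s) = -2*cos(exp(s)).
Then F(log(3)) - F(0) = (-2*cos(3)) - (-2*cos(1)) = 2*cos(1) - 2*cos(3).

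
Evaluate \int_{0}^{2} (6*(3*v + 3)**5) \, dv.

Let u = 3*v + 3, so du = 3 dv. When v = 0, u = 3; when v = 2, u = 9.
The integral becomes 2·∫ u**5 du from 3 to 9, with antiderivative u**6/3.
Back in v: F(v) = (3*v + 3)**6/3.
Then F(2) - F(0) = (177147) - (243) = 176904.

176904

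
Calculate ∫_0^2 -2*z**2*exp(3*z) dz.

4/27 - 52*exp(6)/27

Integrate by parts twice (u = z^2, dv = -2*exp(3*z) dz).
An antiderivative is F(z) = (-18*z**2 + 12*z - 4)*exp(3*z)/27.
Then F(2) - F(0) = (-52*exp(6)/27) - (-4/27) = 4/27 - 52*exp(6)/27.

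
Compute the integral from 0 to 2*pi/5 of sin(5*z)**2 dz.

Use the identity sin^2(5*z) = (1 - cos(10*z))/2.
An antiderivative is F(z) = z/2 - sin(10*z)/20.
Then F(2*pi/5) - F(0) = (pi/5) - (0) = pi/5.

pi/5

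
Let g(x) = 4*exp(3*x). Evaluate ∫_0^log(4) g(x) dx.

84

Let u = exp(x), so du = exp(x) dx. When x = 0, u = 1; when x = log(4), u = 4.
The integral becomes 4·∫ u**2 du from 1 to 4, with antiderivative 4*u**3/3.
Back in x: F(x) = 4*exp(3*x)/3.
Then F(log(4)) - F(0) = (256/3) - (4/3) = 84.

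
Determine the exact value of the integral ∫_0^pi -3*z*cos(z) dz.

Integrate by parts once (u = z, dv = -3*cos(z) dz).
An antiderivative is F(z) = -3*z*sin(z) - 3*cos(z).
Then F(pi) - F(0) = (3) - (-3) = 6.

6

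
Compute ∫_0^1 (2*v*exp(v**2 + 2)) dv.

-exp(2) + exp(3)

Let u = v**2 + 2, so du = 2*v dv. When v = 0, u = 2; when v = 1, u = 3.
The integral becomes ∫ exp(u) du from 2 to 3, with antiderivative exp(u).
Back in v: F(v) = exp(v**2 + 2).
Then F(1) - F(0) = (exp(3)) - (exp(2)) = -exp(2) + exp(3).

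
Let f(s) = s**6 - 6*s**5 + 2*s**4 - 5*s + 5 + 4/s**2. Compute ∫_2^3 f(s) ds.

By the power rule, an antiderivative is F(s) = s**7/7 - s**6 + 2*s**5/5 - 5*s**2/2 + 5*s - 4/s.
Then F(3) - F(2) = (-68923/210) - (-1222/35) = -61591/210.

-61591/210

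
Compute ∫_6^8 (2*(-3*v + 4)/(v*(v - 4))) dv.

Factor the denominator: v**2 - 4*v = v(v - 4).
Partial fractions: 2*(-3*v + 4)/(v*(v - 4)) = -2/v - 4/(v - 4).
An antiderivative is F(v) = -2*log(v) - 4*log(v - 4).
Then F(8) - F(6) = (-14*log(2)) - (-6*log(2) - 2*log(3)) = -8*log(2) + 2*log(3).

-8*log(2) + 2*log(3)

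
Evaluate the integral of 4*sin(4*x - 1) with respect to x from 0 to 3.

Let u = 4*x - 1, so du = 4 dx. When x = 0, u = -1; when x = 3, u = 11.
The integral becomes ∫ sin(u) du from -1 to 11, with antiderivative -cos(u).
Back in x: F(x) = -cos(4*x - 1).
Then F(3) - F(0) = (-cos(11)) - (-cos(1)) = -cos(11) + cos(1).

-cos(11) + cos(1)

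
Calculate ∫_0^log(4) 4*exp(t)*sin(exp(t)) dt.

Let u = exp(t), so du = exp(t) dt. When t = 0, u = 1; when t = log(4), u = 4.
The integral becomes 4·∫ sin(u) du from 1 to 4, with antiderivative -4*cos(u).
Back in t: F(t) = -4*cos(exp(t)).
Then F(log(4)) - F(0) = (-4*cos(4)) - (-4*cos(1)) = 4*cos(1) - 4*cos(4).

4*cos(1) - 4*cos(4)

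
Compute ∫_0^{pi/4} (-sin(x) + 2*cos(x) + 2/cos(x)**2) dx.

An antiderivative is F(x) = 2*sin(x) + cos(x) + 2*tan(x).
Then F(pi/4) - F(0) = (2 + 3*sqrt(2)/2) - (1) = 1 + 3*sqrt(2)/2.

1 + 3*sqrt(2)/2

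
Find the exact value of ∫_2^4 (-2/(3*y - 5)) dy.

-2*log(7)/3

An antiderivative is F(y) = -2*log(3*y - 5)/3.
Then F(4) - F(2) = (-2*log(7)/3) - (0) = -2*log(7)/3.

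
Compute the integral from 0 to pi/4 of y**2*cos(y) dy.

sqrt(2)*(-32 + pi**2 + 8*pi)/32

Integrate by parts twice (u = y^2, dv = cos(y) dy).
An antiderivative is F(y) = y**2*sin(y) + 2*y*cos(y) - 2*sin(y).
Then F(pi/4) - F(0) = (sqrt(2)*(-32 + pi**2 + 8*pi)/32) - (0) = sqrt(2)*(-32 + pi**2 + 8*pi)/32.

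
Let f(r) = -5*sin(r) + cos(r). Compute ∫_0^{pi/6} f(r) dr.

An antiderivative is F(r) = sin(r) + 5*cos(r).
Then F(pi/6) - F(0) = (1/2 + 5*sqrt(3)/2) - (5) = -9/2 + 5*sqrt(3)/2.

-9/2 + 5*sqrt(3)/2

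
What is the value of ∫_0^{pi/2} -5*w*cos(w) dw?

Integrate by parts once (u = w, dv = -5*cos(w) dw).
An antiderivative is F(w) = -5*w*sin(w) - 5*cos(w).
Then F(pi/2) - F(0) = (-5*pi/2) - (-5) = 5 - 5*pi/2.

5 - 5*pi/2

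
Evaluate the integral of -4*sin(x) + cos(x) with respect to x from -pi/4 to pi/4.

An antiderivative is F(x) = sin(x) + 4*cos(x).
Then F(pi/4) - F(-pi/4) = (5*sqrt(2)/2) - (3*sqrt(2)/2) = sqrt(2).

sqrt(2)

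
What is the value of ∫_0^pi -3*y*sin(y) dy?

-3*pi

Integrate by parts once (u = y, dv = -3*sin(y) dy).
An antiderivative is F(y) = 3*y*cos(y) - 3*sin(y).
Then F(pi) - F(0) = (-3*pi) - (0) = -3*pi.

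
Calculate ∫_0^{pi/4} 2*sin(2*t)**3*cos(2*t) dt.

1/4

Let u = sin(2*t), so du = 2*cos(2*t) dt. When t = 0, u = 0; when t = pi/4, u = 1.
The integral becomes ∫ u**3 du from 0 to 1, with antiderivative u**4/4.
Back in t: F(t) = sin(2*t)**4/4.
Then F(pi/4) - F(0) = (1/4) - (0) = 1/4.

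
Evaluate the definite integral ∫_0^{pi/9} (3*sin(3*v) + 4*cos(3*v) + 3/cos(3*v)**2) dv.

An antiderivative is F(v) = 4*sin(3*v)/3 - cos(3*v) + tan(3*v).
Then F(pi/9) - F(0) = (-1/2 + 5*sqrt(3)/3) - (-1) = 1/2 + 5*sqrt(3)/3.

1/2 + 5*sqrt(3)/3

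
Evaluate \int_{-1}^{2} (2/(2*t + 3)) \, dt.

log(7)

An antiderivative is F(t) = log(2*t + 3).
Then F(2) - F(-1) = (log(7)) - (0) = log(7).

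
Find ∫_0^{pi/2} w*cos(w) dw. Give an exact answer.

-1 + pi/2

Integrate by parts once (u = w, dv = cos(w) dw).
An antiderivative is F(w) = w*sin(w) + cos(w).
Then F(pi/2) - F(0) = (pi/2) - (1) = -1 + pi/2.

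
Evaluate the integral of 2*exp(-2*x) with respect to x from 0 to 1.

1 - exp(-2)

An antiderivative is F(x) = -exp(-2*x).
Then F(1) - F(0) = (-exp(-2)) - (-1) = 1 - exp(-2).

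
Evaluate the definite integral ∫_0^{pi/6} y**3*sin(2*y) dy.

-3*sqrt(3)/16 - pi**3/864 + sqrt(3)*pi**2/96 + pi/16

Integrate by parts 3 times (u = y^3, dv = sin(2*y) dy).
An antiderivative is F(y) = -y**3*cos(2*y)/2 + 3*y**2*sin(2*y)/4 + 3*y*cos(2*y)/4 - 3*sin(2*y)/8.
Then F(pi/6) - F(0) = (-3*sqrt(3)/16 - pi**3/864 + sqrt(3)*pi**2/96 + pi/16) - (0) = -3*sqrt(3)/16 - pi**3/864 + sqrt(3)*pi**2/96 + pi/16.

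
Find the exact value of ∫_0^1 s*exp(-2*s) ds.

(-3 + exp(2))*exp(-2)/4

Integrate by parts once (u = s, dv = exp(-2*s) ds).
An antiderivative is F(s) = (-2*s - 1)*exp(-2*s)/4.
Then F(1) - F(0) = (-3*exp(-2)/4) - (-1/4) = (-3 + exp(2))*exp(-2)/4.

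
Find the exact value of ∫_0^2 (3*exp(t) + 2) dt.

1 + 3*exp(2)

An antiderivative is F(t) = 2*t + 3*exp(t).
Then F(2) - F(0) = (4 + 3*exp(2)) - (3) = 1 + 3*exp(2).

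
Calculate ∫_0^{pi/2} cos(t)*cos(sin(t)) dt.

sin(1)

Let u = sin(t), so du = cos(t) dt. When t = 0, u = 0; when t = pi/2, u = 1.
The integral becomes ∫ cos(u) du from 0 to 1, with antiderivative sin(u).
Back in t: F(t) = sin(sin(t)).
Then F(pi/2) - F(0) = (sin(1)) - (0) = sin(1).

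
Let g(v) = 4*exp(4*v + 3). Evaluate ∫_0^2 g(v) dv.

Let u = 4*v + 3, so du = 4 dv. When v = 0, u = 3; when v = 2, u = 11.
The integral becomes ∫ exp(u) du from 3 to 11, with antiderivative exp(u).
Back in v: F(v) = exp(4*v + 3).
Then F(2) - F(0) = (exp(11)) - (exp(3)) = -exp(3) + exp(11).

-exp(3) + exp(11)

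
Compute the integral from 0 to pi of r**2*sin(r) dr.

-4 + pi**2

Integrate by parts twice (u = r^2, dv = sin(r) dr).
An antiderivative is F(r) = -r**2*cos(r) + 2*r*sin(r) + 2*cos(r).
Then F(pi) - F(0) = (-2 + pi**2) - (2) = -4 + pi**2.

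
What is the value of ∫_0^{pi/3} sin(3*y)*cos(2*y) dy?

Use the identity sin(3*y)cos(2*y) = [sin(5*y) + sin(y)]/2.
An antiderivative is F(y) = -cos(y)/2 - cos(5*y)/10.
Then F(pi/3) - F(0) = (-3/10) - (-3/5) = 3/10.

3/10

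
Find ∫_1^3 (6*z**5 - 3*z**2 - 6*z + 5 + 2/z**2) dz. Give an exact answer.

By the power rule, an antiderivative is F(z) = z**6 - z**3 - 3*z**2 + 5*z - 2/z.
Then F(3) - F(1) = (2068/3) - (0) = 2068/3.

2068/3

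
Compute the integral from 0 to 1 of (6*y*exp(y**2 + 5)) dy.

Let u = y**2 + 5, so du = 2*y dy. When y = 0, u = 5; when y = 1, u = 6.
The integral becomes 3·∫ exp(u) du from 5 to 6, with antiderivative 3*exp(u).
Back in y: F(y) = 3*exp(y**2 + 5).
Then F(1) - F(0) = (3*exp(6)) - (3*exp(5)) = -3*(1 - exp(1))*exp(5).

-3*(1 - exp(1))*exp(5)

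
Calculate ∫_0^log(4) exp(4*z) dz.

Let u = exp(z), so du = exp(z) dz. When z = 0, u = 1; when z = log(4), u = 4.
The integral becomes ∫ u**3 du from 1 to 4, with antiderivative u**4/4.
Back in z: F(z) = exp(4*z)/4.
Then F(log(4)) - F(0) = (64) - (1/4) = 255/4.

255/4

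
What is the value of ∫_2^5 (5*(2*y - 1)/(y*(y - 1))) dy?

5*log(2) + 5*log(5)

Factor the denominator: y**2 - y = y(y - 1).
Partial fractions: 5*(2*y - 1)/(y*(y - 1)) = 5/y + 5/(y - 1).
An antiderivative is F(y) = 5*log(y) + 5*log(y - 1).
Then F(5) - F(2) = (10*log(2) + 5*log(5)) - (log(32)) = 5*log(2) + 5*log(5).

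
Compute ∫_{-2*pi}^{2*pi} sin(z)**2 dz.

2*pi

Use the identity sin^2(z) = (1 - cos(2*z))/2.
An antiderivative is F(z) = z/2 - sin(2*z)/4.
Then F(2*pi) - F(-2*pi) = (pi) - (-pi) = 2*pi.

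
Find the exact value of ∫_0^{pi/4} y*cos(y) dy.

-1 + sqrt(2)*pi/8 + sqrt(2)/2

Integrate by parts once (u = y, dv = cos(y) dy).
An antiderivative is F(y) = y*sin(y) + cos(y).
Then F(pi/4) - F(0) = (sqrt(2)*(pi + 4)/8) - (1) = -1 + sqrt(2)*pi/8 + sqrt(2)/2.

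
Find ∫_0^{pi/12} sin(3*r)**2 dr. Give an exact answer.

Use the identity sin^2(3*r) = (1 - cos(6*r))/2.
An antiderivative is F(r) = r/2 - sin(6*r)/12.
Then F(pi/12) - F(0) = (-1/12 + pi/24) - (0) = -1/12 + pi/24.

-1/12 + pi/24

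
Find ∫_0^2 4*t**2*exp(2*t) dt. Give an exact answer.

Integrate by parts twice (u = t^2, dv = 4*exp(2*t) dt).
An antiderivative is F(t) = (2*t**2 - 2*t + 1)*exp(2*t).
Then F(2) - F(0) = (5*exp(4)) - (1) = -1 + 5*exp(4).

-1 + 5*exp(4)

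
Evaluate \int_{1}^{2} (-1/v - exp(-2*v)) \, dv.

-log(2) - exp(-2)/2 + exp(-4)/2

An antiderivative is F(v) = -log(v) + exp(-2*v)/2.
Then F(2) - F(1) = (-log(2) + exp(-4)/2) - (exp(-2)/2) = -log(2) - exp(-2)/2 + exp(-4)/2.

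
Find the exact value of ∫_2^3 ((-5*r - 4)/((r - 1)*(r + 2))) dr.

log(2/25)

Factor the denominator: r**2 + r - 2 = (r + 2)(r - 1).
Partial fractions: (-5*r - 4)/((r - 1)*(r + 2)) = -2/(r + 2) - 3/(r - 1).
An antiderivative is F(r) = -3*log(r - 1) - 2*log(r + 2).
Then F(3) - F(2) = (-2*log(5) - 3*log(2)) - (-log(16)) = log(2/25).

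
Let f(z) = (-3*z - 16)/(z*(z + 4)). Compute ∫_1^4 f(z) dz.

-5*log(2) - log(5)

Factor the denominator: z**2 + 4*z = (z + 4)z.
Partial fractions: (-3*z - 16)/(z*(z + 4)) = 1/(z + 4) - 4/z.
An antiderivative is F(z) = -4*log(z) + log(z + 4).
Then F(4) - F(1) = (-log(32)) - (log(5)) = -5*log(2) - log(5).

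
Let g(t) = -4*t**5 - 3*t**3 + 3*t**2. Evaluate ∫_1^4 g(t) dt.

-11433/4

By the power rule, an antiderivative is F(t) = -2*t**6/3 - 3*t**4/4 + t**3.
Then F(4) - F(1) = (-8576/3) - (-5/12) = -11433/4.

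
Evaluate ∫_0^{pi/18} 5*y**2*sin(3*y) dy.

Integrate by parts twice (u = y^2, dv = 5*sin(3*y) dy).
An antiderivative is F(y) = -5*y**2*cos(3*y)/3 + 10*y*sin(3*y)/9 + 10*cos(3*y)/27.
Then F(pi/18) - F(0) = (-5*sqrt(3)*pi**2/1944 + 5*pi/162 + 5*sqrt(3)/27) - (10/27) = -10/27 - 5*sqrt(3)*pi**2/1944 + 5*pi/162 + 5*sqrt(3)/27.

-10/27 - 5*sqrt(3)*pi**2/1944 + 5*pi/162 + 5*sqrt(3)/27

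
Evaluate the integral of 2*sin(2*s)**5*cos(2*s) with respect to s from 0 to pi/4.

1/6

Let u = sin(2*s), so du = 2*cos(2*s) ds. When s = 0, u = 0; when s = pi/4, u = 1.
The integral becomes ∫ u**5 du from 0 to 1, with antiderivative u**6/6.
Back in s: F(s) = sin(2*s)**6/6.
Then F(pi/4) - F(0) = (1/6) - (0) = 1/6.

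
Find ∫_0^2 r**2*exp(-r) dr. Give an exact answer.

2 - 10*exp(-2)

Integrate by parts twice (u = r^2, dv = exp(-r) dr).
An antiderivative is F(r) = (-r**2 - 2*r - 2)*exp(-r).
Then F(2) - F(0) = (-10*exp(-2)) - (-2) = 2 - 10*exp(-2).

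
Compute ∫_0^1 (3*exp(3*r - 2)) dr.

-(1 - exp(3))*exp(-2)

Let u = 3*r - 2, so du = 3 dr. When r = 0, u = -2; when r = 1, u = 1.
The integral becomes ∫ exp(u) du from -2 to 1, with antiderivative exp(u).
Back in r: F(r) = exp(3*r - 2).
Then F(1) - F(0) = (exp(1)) - (exp(-2)) = -(1 - exp(3))*exp(-2).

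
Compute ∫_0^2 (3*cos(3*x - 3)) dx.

2*sin(3)

Let u = 3*x - 3, so du = 3 dx. When x = 0, u = -3; when x = 2, u = 3.
The integral becomes ∫ cos(u) du from -3 to 3, with antiderivative sin(u).
Back in x: F(x) = sin(3*x - 3).
Then F(2) - F(0) = (sin(3)) - (-sin(3)) = 2*sin(3).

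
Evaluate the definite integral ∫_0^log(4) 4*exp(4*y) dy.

255

Let u = exp(y), so du = exp(y) dy. When y = 0, u = 1; when y = log(4), u = 4.
The integral becomes 4·∫ u**3 du from 1 to 4, with antiderivative u**4.
Back in y: F(y) = exp(4*y).
Then F(log(4)) - F(0) = (256) - (1) = 255.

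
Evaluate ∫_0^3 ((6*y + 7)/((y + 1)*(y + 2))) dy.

-3*log(2) + 5*log(5)

Factor the denominator: y**2 + 3*y + 2 = (y + 2)(y + 1).
Partial fractions: (6*y + 7)/((y + 1)*(y + 2)) = 5/(y + 2) + 1/(y + 1).
An antiderivative is F(y) = log(y + 1) + 5*log(y + 2).
Then F(3) - F(0) = (2*log(2) + 5*log(5)) - (log(32)) = -3*log(2) + 5*log(5).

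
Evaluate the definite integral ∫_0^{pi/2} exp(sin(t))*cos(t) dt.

Let u = sin(t), so du = cos(t) dt. When t = 0, u = 0; when t = pi/2, u = 1.
The integral becomes ∫ exp(u) du from 0 to 1, with antiderivative exp(u).
Back in t: F(t) = exp(sin(t)).
Then F(pi/2) - F(0) = (E) - (1) = -1 + E.

-1 + E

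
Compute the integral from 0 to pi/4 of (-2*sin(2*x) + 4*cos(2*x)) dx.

An antiderivative is F(x) = 2*sin(2*x) + cos(2*x).
Then F(pi/4) - F(0) = (2) - (1) = 1.

1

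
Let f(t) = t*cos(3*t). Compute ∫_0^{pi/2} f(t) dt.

-pi/6 - 1/9

Integrate by parts once (u = t, dv = cos(3*t) dt).
An antiderivative is F(t) = t*sin(3*t)/3 + cos(3*t)/9.
Then F(pi/2) - F(0) = (-pi/6) - (1/9) = -pi/6 - 1/9.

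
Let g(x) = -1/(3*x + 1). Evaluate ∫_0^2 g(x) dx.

An antiderivative is F(x) = -log(3*x + 1)/3.
Then F(2) - F(0) = (-log(7)/3) - (0) = -log(7)/3.

-log(7)/3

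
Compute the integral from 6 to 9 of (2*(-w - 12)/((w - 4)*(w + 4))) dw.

-6*log(5) + 2*log(2) + 2*log(13)

Factor the denominator: w**2 - 16 = (w + 4)(w - 4).
Partial fractions: 2*(-w - 12)/((w - 4)*(w + 4)) = 2/(w + 4) - 4/(w - 4).
An antiderivative is F(w) = -4*log(w - 4) + 2*log(w + 4).
Then F(9) - F(6) = (-4*log(5) + 2*log(13)) - (log(25/4)) = -6*log(5) + 2*log(2) + 2*log(13).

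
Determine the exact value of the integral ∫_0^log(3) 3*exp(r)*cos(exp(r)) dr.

Let u = exp(r), so du = exp(r) dr. When r = 0, u = 1; when r = log(3), u = 3.
The integral becomes 3·∫ cos(u) du from 1 to 3, with antiderivative 3*sin(u).
Back in r: F(r) = 3*sin(exp(r)).
Then F(log(3)) - F(0) = (3*sin(3)) - (3*sin(1)) = -3*sin(1) + 3*sin(3).

-3*sin(1) + 3*sin(3)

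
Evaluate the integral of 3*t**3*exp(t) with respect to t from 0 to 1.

18 - 6*E

Integrate by parts 3 times (u = t^3, dv = 3*exp(t) dt).
An antiderivative is F(t) = (3*t**3 - 9*t**2 + 18*t - 18)*exp(t).
Then F(1) - F(0) = (-6*E) - (-18) = 18 - 6*E.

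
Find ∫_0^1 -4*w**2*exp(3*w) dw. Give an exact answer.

Integrate by parts twice (u = w^2, dv = -4*exp(3*w) dw).
An antiderivative is F(w) = (-36*w**2 + 24*w - 8)*exp(3*w)/27.
Then F(1) - F(0) = (-20*exp(3)/27) - (-8/27) = 8/27 - 20*exp(3)/27.

8/27 - 20*exp(3)/27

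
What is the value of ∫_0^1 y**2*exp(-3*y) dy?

Integrate by parts twice (u = y^2, dv = exp(-3*y) dy).
An antiderivative is F(y) = (-9*y**2 - 6*y - 2)*exp(-3*y)/27.
Then F(1) - F(0) = (-17*exp(-3)/27) - (-2/27) = 2/27 - 17*exp(-3)/27.

2/27 - 17*exp(-3)/27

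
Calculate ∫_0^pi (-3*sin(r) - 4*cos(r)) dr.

An antiderivative is F(r) = -4*sin(r) + 3*cos(r).
Then F(pi) - F(0) = (-3) - (3) = -6.

-6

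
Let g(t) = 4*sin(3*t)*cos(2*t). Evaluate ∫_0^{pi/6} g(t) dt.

12/5 - 4*sqrt(3)/5

Use the identity sin(3*t)cos(2*t) = [sin(5*t) + sin(t)]/2.
An antiderivative is F(t) = -2*cos(t) - 2*cos(5*t)/5.
Then F(pi/6) - F(0) = (-4*sqrt(3)/5) - (-12/5) = 12/5 - 4*sqrt(3)/5.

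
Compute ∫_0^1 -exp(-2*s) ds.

(1 - exp(2))*exp(-2)/2

An antiderivative is F(s) = exp(-2*s)/2.
Then F(1) - F(0) = (exp(-2)/2) - (1/2) = (1 - exp(2))*exp(-2)/2.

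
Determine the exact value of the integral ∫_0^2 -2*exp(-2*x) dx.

An antiderivative is F(x) = exp(-2*x).
Then F(2) - F(0) = (exp(-4)) - (1) = -1 + exp(-4).

-1 + exp(-4)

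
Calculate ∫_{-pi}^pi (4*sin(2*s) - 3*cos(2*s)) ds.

An antiderivative is F(s) = -3*sin(2*s)/2 - 2*cos(2*s).
Then F(pi) - F(-pi) = (-2) - (-2) = 0.

0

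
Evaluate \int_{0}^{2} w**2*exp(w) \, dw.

-2 + 2*exp(2)

Integrate by parts twice (u = w^2, dv = exp(w) dw).
An antiderivative is F(w) = (w**2 - 2*w + 2)*exp(w).
Then F(2) - F(0) = (2*exp(2)) - (2) = -2 + 2*exp(2).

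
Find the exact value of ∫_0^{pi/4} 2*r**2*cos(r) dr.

sqrt(2)*(-32 + pi**2 + 8*pi)/16

Integrate by parts twice (u = r^2, dv = 2*cos(r) dr).
An antiderivative is F(r) = 2*r**2*sin(r) + 4*r*cos(r) - 4*sin(r).
Then F(pi/4) - F(0) = (sqrt(2)*(-32 + pi**2 + 8*pi)/16) - (0) = sqrt(2)*(-32 + pi**2 + 8*pi)/16.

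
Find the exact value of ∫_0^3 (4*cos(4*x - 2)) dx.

Let u = 4*x - 2, so du = 4 dx. When x = 0, u = -2; when x = 3, u = 10.
The integral becomes ∫ cos(u) du from -2 to 10, with antiderivative sin(u).
Back in x: F(x) = sin(4*x - 2).
Then F(3) - F(0) = (sin(10)) - (-sin(2)) = sin(10) + sin(2).

sin(10) + sin(2)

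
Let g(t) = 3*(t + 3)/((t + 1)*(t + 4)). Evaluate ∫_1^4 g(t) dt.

log(10)

Factor the denominator: t**2 + 5*t + 4 = (t + 4)(t + 1).
Partial fractions: 3*(t + 3)/((t + 1)*(t + 4)) = 1/(t + 4) + 2/(t + 1).
An antiderivative is F(t) = 2*log(t + 1) + log(t + 4).
Then F(4) - F(1) = (3*log(2) + 2*log(5)) - (log(20)) = log(10).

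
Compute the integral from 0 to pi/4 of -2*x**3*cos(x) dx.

Integrate by parts 3 times (u = x^3, dv = -2*cos(x) dx).
An antiderivative is F(x) = -2*x**3*sin(x) - 6*x**2*cos(x) + 12*x*sin(x) + 12*cos(x).
Then F(pi/4) - F(0) = (sqrt(2)*(-12*pi**2 - pi**3 + 96*pi + 384)/64) - (12) = -12 - 3*sqrt(2)*pi**2/16 - sqrt(2)*pi**3/64 + 3*sqrt(2)*pi/2 + 6*sqrt(2).

-12 - 3*sqrt(2)*pi**2/16 - sqrt(2)*pi**3/64 + 3*sqrt(2)*pi/2 + 6*sqrt(2)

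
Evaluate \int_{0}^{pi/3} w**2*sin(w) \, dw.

-1 - pi**2/18 + sqrt(3)*pi/3

Integrate by parts twice (u = w^2, dv = sin(w) dw).
An antiderivative is F(w) = -w**2*cos(w) + 2*w*sin(w) + 2*cos(w).
Then F(pi/3) - F(0) = (-pi**2/18 + 1 + sqrt(3)*pi/3) - (2) = -1 - pi**2/18 + sqrt(3)*pi/3.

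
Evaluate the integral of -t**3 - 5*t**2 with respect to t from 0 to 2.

By the power rule, an antiderivative is F(t) = -t**4/4 - 5*t**3/3.
Then F(2) - F(0) = (-52/3) - (0) = -52/3.

-52/3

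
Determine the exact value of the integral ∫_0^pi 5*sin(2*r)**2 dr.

Use the identity sin^2(2*r) = (1 - cos(4*r))/2.
An antiderivative is F(r) = 5*r/2 - 5*sin(4*r)/8.
Then F(pi) - F(0) = (5*pi/2) - (0) = 5*pi/2.

5*pi/2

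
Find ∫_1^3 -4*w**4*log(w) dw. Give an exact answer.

968/25 - 972*log(3)/5

Integrate by parts once (u = ln w, dv = -4*w**4 dw).
An antiderivative is F(w) = -4*w**5*(5*log(w) - 1)/25.
Then F(3) - F(1) = (972/25 - 972*log(3)/5) - (4/25) = 968/25 - 972*log(3)/5.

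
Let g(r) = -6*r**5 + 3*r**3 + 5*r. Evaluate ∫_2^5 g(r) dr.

-60207/4

By the power rule, an antiderivative is F(r) = -r**6 + 3*r**4/4 + 5*r**2/2.
Then F(5) - F(2) = (-60375/4) - (-42) = -60207/4.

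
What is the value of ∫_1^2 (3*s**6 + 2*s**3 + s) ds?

444/7

By the power rule, an antiderivative is F(s) = 3*s**7/7 + s**4/2 + s**2/2.
Then F(2) - F(1) = (454/7) - (10/7) = 444/7.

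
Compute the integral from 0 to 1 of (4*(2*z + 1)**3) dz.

40

Let u = 2*z + 1, so du = 2 dz. When z = 0, u = 1; when z = 1, u = 3.
The integral becomes 2·∫ u**3 du from 1 to 3, with antiderivative u**4/2.
Back in z: F(z) = (2*z + 1)**4/2.
Then F(1) - F(0) = (81/2) - (1/2) = 40.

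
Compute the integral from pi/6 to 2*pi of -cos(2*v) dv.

An antiderivative is F(v) = -sin(2*v)/2.
Then F(2*pi) - F(pi/6) = (0) - (-sqrt(3)/4) = sqrt(3)/4.

sqrt(3)/4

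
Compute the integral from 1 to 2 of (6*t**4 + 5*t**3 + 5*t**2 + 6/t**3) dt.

1048/15

By the power rule, an antiderivative is F(t) = 6*t**5/5 + 5*t**4/4 + 5*t**3/3 - 3/t**2.
Then F(2) - F(1) = (4259/60) - (67/60) = 1048/15.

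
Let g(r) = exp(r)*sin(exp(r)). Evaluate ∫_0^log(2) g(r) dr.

Let u = exp(r), so du = exp(r) dr. When r = 0, u = 1; when r = log(2), u = 2.
The integral becomes ∫ sin(u) du from 1 to 2, with antiderivative -cos(u).
Back in r: F(r) = -cos(exp(r)).
Then F(log(2)) - F(0) = (-cos(2)) - (-cos(1)) = -cos(2) + cos(1).

-cos(2) + cos(1)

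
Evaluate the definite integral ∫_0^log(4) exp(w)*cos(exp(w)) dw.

-sin(1) + sin(4)

Let u = exp(w), so du = exp(w) dw. When w = 0, u = 1; when w = log(4), u = 4.
The integral becomes ∫ cos(u) du from 1 to 4, with antiderivative sin(u).
Back in w: F(w) = sin(exp(w)).
Then F(log(4)) - F(0) = (sin(4)) - (sin(1)) = -sin(1) + sin(4).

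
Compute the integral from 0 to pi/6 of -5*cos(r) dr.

An antiderivative is F(r) = -5*sin(r).
Then F(pi/6) - F(0) = (-5/2) - (0) = -5/2.

-5/2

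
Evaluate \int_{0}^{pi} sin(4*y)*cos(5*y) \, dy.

Use the identity sin(4*y)cos(5*y) = [sin(9*y) + sin(-y)]/2.
An antiderivative is F(y) = cos(y)/2 - cos(9*y)/18.
Then F(pi) - F(0) = (-4/9) - (4/9) = -8/9.

-8/9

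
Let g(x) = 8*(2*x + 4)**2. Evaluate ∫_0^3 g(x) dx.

1248

Let u = 2*x + 4, so du = 2 dx. When x = 0, u = 4; when x = 3, u = 10.
The integral becomes 4·∫ u**2 du from 4 to 10, with antiderivative 4*u**3/3.
Back in x: F(x) = 4*(2*x + 4)**3/3.
Then F(3) - F(0) = (4000/3) - (256/3) = 1248.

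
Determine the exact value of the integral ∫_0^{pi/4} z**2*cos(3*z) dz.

Integrate by parts twice (u = z^2, dv = cos(3*z) dz).
An antiderivative is F(z) = z**2*sin(3*z)/3 + 2*z*cos(3*z)/9 - 2*sin(3*z)/27.
Then F(pi/4) - F(0) = (sqrt(2)*(-24*pi - 32 + 9*pi**2)/864) - (0) = sqrt(2)*(-24*pi - 32 + 9*pi**2)/864.

sqrt(2)*(-24*pi - 32 + 9*pi**2)/864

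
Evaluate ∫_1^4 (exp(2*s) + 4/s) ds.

An antiderivative is F(s) = exp(2*s)/2 + 4*log(s).
Then F(4) - F(1) = (8*log(2) + exp(8)/2) - (exp(2)/2) = -exp(2)/2 + 8*log(2) + exp(8)/2.

-exp(2)/2 + 8*log(2) + exp(8)/2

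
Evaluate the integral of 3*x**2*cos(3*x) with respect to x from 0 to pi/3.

-2*pi/9

Integrate by parts twice (u = x^2, dv = 3*cos(3*x) dx).
An antiderivative is F(x) = x**2*sin(3*x) + 2*x*cos(3*x)/3 - 2*sin(3*x)/9.
Then F(pi/3) - F(0) = (-2*pi/9) - (0) = -2*pi/9.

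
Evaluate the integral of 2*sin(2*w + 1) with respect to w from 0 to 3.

Let u = 2*w + 1, so du = 2 dw. When w = 0, u = 1; when w = 3, u = 7.
The integral becomes ∫ sin(u) du from 1 to 7, with antiderivative -cos(u).
Back in w: F(w) = -cos(2*w + 1).
Then F(3) - F(0) = (-cos(7)) - (-cos(1)) = -cos(7) + cos(1).

-cos(7) + cos(1)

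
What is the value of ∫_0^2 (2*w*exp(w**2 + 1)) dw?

Let u = w**2 + 1, so du = 2*w dw. When w = 0, u = 1; when w = 2, u = 5.
The integral becomes ∫ exp(u) du from 1 to 5, with antiderivative exp(u).
Back in w: F(w) = exp(w**2 + 1).
Then F(2) - F(0) = (exp(5)) - (exp(1)) = -exp(1) + exp(5).

-exp(1) + exp(5)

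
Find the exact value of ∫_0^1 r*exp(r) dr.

1

Integrate by parts once (u = r, dv = exp(r) dr).
An antiderivative is F(r) = (r - 1)*exp(r).
Then F(1) - F(0) = (0) - (-1) = 1.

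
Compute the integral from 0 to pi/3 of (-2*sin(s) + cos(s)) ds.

An antiderivative is F(s) = sin(s) + 2*cos(s).
Then F(pi/3) - F(0) = (sqrt(3)/2 + 1) - (2) = -1 + sqrt(3)/2.

-1 + sqrt(3)/2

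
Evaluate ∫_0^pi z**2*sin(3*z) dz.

Integrate by parts twice (u = z^2, dv = sin(3*z) dz).
An antiderivative is F(z) = -z**2*cos(3*z)/3 + 2*z*sin(3*z)/9 + 2*cos(3*z)/27.
Then F(pi) - F(0) = (-2/27 + pi**2/3) - (2/27) = -4/27 + pi**2/3.

-4/27 + pi**2/3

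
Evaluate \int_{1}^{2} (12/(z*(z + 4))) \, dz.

Factor the denominator: z**2 + 4*z = (z + 4)z.
Partial fractions: 12/(z*(z + 4)) = -3/(z + 4) + 3/z.
An antiderivative is F(z) = 3*log(z) - 3*log(z + 4).
Then F(2) - F(1) = (-log(27)) - (-3*log(5)) = -3*log(3) + 3*log(5).

-3*log(3) + 3*log(5)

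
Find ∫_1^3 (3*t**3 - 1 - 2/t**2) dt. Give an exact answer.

By the power rule, an antiderivative is F(t) = 3*t**4/4 - t + 2/t.
Then F(3) - F(1) = (701/12) - (7/4) = 170/3.

170/3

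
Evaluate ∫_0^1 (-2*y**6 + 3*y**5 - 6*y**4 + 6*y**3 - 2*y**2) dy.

By the power rule, an antiderivative is F(y) = -2*y**7/7 + y**6/2 - 6*y**5/5 + 3*y**4/2 - 2*y**3/3.
Then F(1) - F(0) = (-16/105) - (0) = -16/105.

-16/105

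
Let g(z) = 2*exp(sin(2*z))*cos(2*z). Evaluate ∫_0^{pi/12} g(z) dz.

Let u = sin(2*z), so du = 2*cos(2*z) dz. When z = 0, u = 0; when z = pi/12, u = 1/2.
The integral becomes ∫ exp(u) du from 0 to 1/2, with antiderivative exp(u).
Back in z: F(z) = exp(sin(2*z)).
Then F(pi/12) - F(0) = (exp(1/2)) - (1) = -1 + exp(1/2).

-1 + exp(1/2)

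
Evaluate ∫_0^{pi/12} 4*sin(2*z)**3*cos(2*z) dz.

Let u = sin(2*z), so du = 2*cos(2*z) dz. When z = 0, u = 0; when z = pi/12, u = 1/2.
The integral becomes 2·∫ u**3 du from 0 to 1/2, with antiderivative u**4/2.
Back in z: F(z) = sin(2*z)**4/2.
Then F(pi/12) - F(0) = (1/32) - (0) = 1/32.

1/32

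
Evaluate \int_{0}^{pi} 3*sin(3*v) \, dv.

2

An antiderivative is F(v) = -cos(3*v).
Then F(pi) - F(0) = (1) - (-1) = 2.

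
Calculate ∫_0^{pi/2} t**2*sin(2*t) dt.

-1/2 + pi**2/8

Integrate by parts twice (u = t^2, dv = sin(2*t) dt).
An antiderivative is F(t) = -t**2*cos(2*t)/2 + t*sin(2*t)/2 + cos(2*t)/4.
Then F(pi/2) - F(0) = (-1/4 + pi**2/8) - (1/4) = -1/2 + pi**2/8.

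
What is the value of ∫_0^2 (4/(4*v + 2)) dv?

An antiderivative is F(v) = log(4*v + 2).
Then F(2) - F(0) = (log(10)) - (log(2)) = log(5).

log(5)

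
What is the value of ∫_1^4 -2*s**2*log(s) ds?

Integrate by parts once (u = ln s, dv = -2*s**2 ds).
An antiderivative is F(s) = -2*s**3*(3*log(s) - 1)/9.
Then F(4) - F(1) = (128/9 - 256*log(2)/3) - (2/9) = 14 - 256*log(2)/3.

14 - 256*log(2)/3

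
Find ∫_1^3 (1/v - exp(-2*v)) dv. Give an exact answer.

-exp(-2)/2 + exp(-6)/2 + log(3)

An antiderivative is F(v) = log(v) + exp(-2*v)/2.
Then F(3) - F(1) = (exp(-6)/2 + log(3)) - (exp(-2)/2) = -exp(-2)/2 + exp(-6)/2 + log(3).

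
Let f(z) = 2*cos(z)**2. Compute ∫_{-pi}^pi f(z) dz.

Use the identity cos^2(z) = (1 + cos(2*z))/2.
An antiderivative is F(z) = z + sin(2*z)/2.
Then F(pi) - F(-pi) = (pi) - (-pi) = 2*pi.

2*pi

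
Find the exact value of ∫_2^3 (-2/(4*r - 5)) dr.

-log(7)/2 + log(3)/2

An antiderivative is F(r) = -log(4*r - 5)/2.
Then F(3) - F(2) = (-log(7)/2) - (-log(3)/2) = -log(7)/2 + log(3)/2.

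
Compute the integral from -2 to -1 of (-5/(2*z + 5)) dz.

An antiderivative is F(z) = -5*log(2*z + 5)/2.
Then F(-1) - F(-2) = (-5*log(3)/2) - (0) = -5*log(3)/2.

-5*log(3)/2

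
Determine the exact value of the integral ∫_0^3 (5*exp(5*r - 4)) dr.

-(1 - exp(15))*exp(-4)

Let u = 5*r - 4, so du = 5 dr. When r = 0, u = -4; when r = 3, u = 11.
The integral becomes ∫ exp(u) du from -4 to 11, with antiderivative exp(u).
Back in r: F(r) = exp(5*r - 4).
Then F(3) - F(0) = (exp(11)) - (exp(-4)) = -(1 - exp(15))*exp(-4).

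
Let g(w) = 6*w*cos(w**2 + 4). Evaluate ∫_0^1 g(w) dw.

3*sin(5) - 3*sin(4)

Let u = w**2 + 4, so du = 2*w dw. When w = 0, u = 4; when w = 1, u = 5.
The integral becomes 3·∫ cos(u) du from 4 to 5, with antiderivative 3*sin(u).
Back in w: F(w) = 3*sin(w**2 + 4).
Then F(1) - F(0) = (3*sin(5)) - (3*sin(4)) = 3*sin(5) - 3*sin(4).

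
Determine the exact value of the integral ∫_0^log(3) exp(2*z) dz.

An antiderivative is F(z) = exp(2*z)/2.
Then F(log(3)) - F(0) = (9/2) - (1/2) = 4.

4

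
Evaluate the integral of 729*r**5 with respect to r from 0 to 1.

Let u = 3*r, so du = 3 dr. When r = 0, u = 0; when r = 1, u = 3.
The integral becomes ∫ u**5 du from 0 to 3, with antiderivative u**6/6.
Back in r: F(r) = 243*r**6/2.
Then F(1) - F(0) = (243/2) - (0) = 243/2.

243/2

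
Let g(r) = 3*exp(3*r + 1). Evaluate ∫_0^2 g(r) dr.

-exp(1) + exp(7)

Let u = 3*r + 1, so du = 3 dr. When r = 0, u = 1; when r = 2, u = 7.
The integral becomes ∫ exp(u) du from 1 to 7, with antiderivative exp(u).
Back in r: F(r) = exp(3*r + 1).
Then F(2) - F(0) = (exp(7)) - (exp(1)) = -exp(1) + exp(7).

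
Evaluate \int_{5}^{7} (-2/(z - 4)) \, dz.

An antiderivative is F(z) = -2*log(z - 4).
Then F(7) - F(5) = (-log(9)) - (0) = -log(9).

-log(9)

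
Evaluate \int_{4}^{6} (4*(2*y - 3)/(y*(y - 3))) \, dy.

Factor the denominator: y**2 - 3*y = y(y - 3).
Partial fractions: 4*(2*y - 3)/(y*(y - 3)) = 4/y + 4/(y - 3).
An antiderivative is F(y) = 4*log(y) + 4*log(y - 3).
Then F(6) - F(4) = (4*log(2) + 8*log(3)) - (8*log(2)) = -4*log(2) + 8*log(3).

-4*log(2) + 8*log(3)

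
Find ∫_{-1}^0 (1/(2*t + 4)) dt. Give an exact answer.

An antiderivative is F(t) = log(2*t + 4)/2.
Then F(0) - F(-1) = (log(2)) - (log(2)/2) = log(2)/2.

log(2)/2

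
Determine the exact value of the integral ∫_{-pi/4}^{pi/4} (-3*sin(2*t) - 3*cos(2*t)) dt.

An antiderivative is F(t) = -3*sin(2*t)/2 + 3*cos(2*t)/2.
Then F(pi/4) - F(-pi/4) = (-3/2) - (3/2) = -3.

-3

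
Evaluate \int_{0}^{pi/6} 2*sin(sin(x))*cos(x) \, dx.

Let u = sin(x), so du = cos(x) dx. When x = 0, u = 0; when x = pi/6, u = 1/2.
The integral becomes 2·∫ sin(u) du from 0 to 1/2, with antiderivative -2*cos(u).
Back in x: F(x) = -2*cos(sin(x)).
Then F(pi/6) - F(0) = (-2*cos(1/2)) - (-2) = 2 - 2*cos(1/2).

2 - 2*cos(1/2)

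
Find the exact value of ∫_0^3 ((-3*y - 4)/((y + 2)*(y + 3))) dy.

Factor the denominator: y**2 + 5*y + 6 = (y + 3)(y + 2).
Partial fractions: (-3*y - 4)/((y + 2)*(y + 3)) = -5/(y + 3) + 2/(y + 2).
An antiderivative is F(y) = 2*log(y + 2) - 5*log(y + 3).
Then F(3) - F(0) = (-5*log(3) - 5*log(2) + 2*log(5)) - (-5*log(3) + 2*log(2)) = -7*log(2) + 2*log(5).

-7*log(2) + 2*log(5)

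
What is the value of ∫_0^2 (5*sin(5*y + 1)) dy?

-cos(11) + cos(1)

Let u = 5*y + 1, so du = 5 dy. When y = 0, u = 1; when y = 2, u = 11.
The integral becomes ∫ sin(u) du from 1 to 11, with antiderivative -cos(u).
Back in y: F(y) = -cos(5*y + 1).
Then F(2) - F(0) = (-cos(11)) - (-cos(1)) = -cos(11) + cos(1).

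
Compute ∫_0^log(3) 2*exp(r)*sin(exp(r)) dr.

Let u = exp(r), so du = exp(r) dr. When r = 0, u = 1; when r = log(3), u = 3.
The integral becomes 2·∫ sin(u) du from 1 to 3, with antiderivative -2*cos(u).
Back in r: F(r) = -2*cos(exp(r)).
Then F(log(3)) - F(0) = (-2*cos(3)) - (-2*cos(1)) = 2*cos(1) - 2*cos(3).

2*cos(1) - 2*cos(3)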